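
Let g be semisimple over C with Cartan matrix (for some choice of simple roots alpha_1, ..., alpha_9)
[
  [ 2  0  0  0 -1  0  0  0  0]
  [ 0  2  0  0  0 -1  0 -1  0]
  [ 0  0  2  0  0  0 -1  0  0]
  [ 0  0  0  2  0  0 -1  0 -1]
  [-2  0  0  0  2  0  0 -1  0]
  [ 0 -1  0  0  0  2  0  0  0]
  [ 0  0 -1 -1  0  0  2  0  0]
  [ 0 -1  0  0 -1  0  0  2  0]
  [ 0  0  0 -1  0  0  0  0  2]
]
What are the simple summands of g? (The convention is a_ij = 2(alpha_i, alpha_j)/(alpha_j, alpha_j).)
The diagram associated to this matrix has two connected components: the simple roots {alpha_3, alpha_4, alpha_7, alpha_9} form a chain of 4 nodes with single edges (A_4), and {alpha_1, alpha_2, alpha_5, alpha_6, alpha_8} form a chain of 5 nodes with a double edge at one end; the terminal node there is the unique short simple root (B_5). A semisimple Lie algebra decomposes uniquely as the direct sum of simple ideals, one per connected component of its Dynkin diagram, so g ≅ A_4 ⊕ B_5 (dimension 24 + 55 = 79).

A_4 (sl(5)) + B_5 (so(11))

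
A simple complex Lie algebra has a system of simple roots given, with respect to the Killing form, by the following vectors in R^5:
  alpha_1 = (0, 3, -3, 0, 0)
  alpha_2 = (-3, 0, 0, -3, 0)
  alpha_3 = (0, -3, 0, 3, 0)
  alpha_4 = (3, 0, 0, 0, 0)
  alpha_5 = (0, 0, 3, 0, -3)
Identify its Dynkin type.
B_5 (so(11))

Compute the Cartan integers a_ij = 2(alpha_i, alpha_j)/(alpha_j, alpha_j); the resulting 5x5 Cartan matrix is
[[2, 0, -1, 0, -1], [0, 2, -1, -2, 0], [-1, -1, 2, 0, 0], [0, -1, 0, 2, 0], [-1, 0, 0, 0, 2]].
The roots have two lengths (squared-length ratio 2:1); the short ones are alpha_{4}. The associated Dynkin diagram is a chain of 5 nodes with a double edge at one end; the terminal node there is the unique short simple root (B_5), so the type is B_5 (the algebra so(11)).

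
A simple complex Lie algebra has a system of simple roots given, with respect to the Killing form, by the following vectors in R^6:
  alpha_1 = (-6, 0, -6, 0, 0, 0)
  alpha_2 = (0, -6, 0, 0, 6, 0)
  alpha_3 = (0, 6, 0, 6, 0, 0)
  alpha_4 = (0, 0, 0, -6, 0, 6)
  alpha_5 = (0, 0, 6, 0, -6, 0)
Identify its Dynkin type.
type A_5

Compute the Cartan integers a_ij = 2(alpha_i, alpha_j)/(alpha_j, alpha_j); the resulting 5x5 Cartan matrix is
[[2, 0, 0, 0, -1], [0, 2, -1, 0, -1], [0, -1, 2, -1, 0], [0, 0, -1, 2, 0], [-1, -1, 0, 0, 2]].
All simple roots have the same length, so the diagram is simply laced. The associated Dynkin diagram is a chain of 5 nodes with single edges (A_5), so the type is A_5 (the algebra sl(6)).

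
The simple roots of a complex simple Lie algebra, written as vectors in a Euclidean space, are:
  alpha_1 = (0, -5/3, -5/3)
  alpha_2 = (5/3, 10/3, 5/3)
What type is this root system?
Compute the Cartan integers a_ij = 2(alpha_i, alpha_j)/(alpha_j, alpha_j); the resulting 2x2 Cartan matrix is
[[2, -1], [-3, 2]].
The roots have two lengths (squared-length ratio 3:1); the short ones are alpha_{1}. The associated Dynkin diagram is two nodes joined by a triple edge (G_2), so the type is G_2.

G2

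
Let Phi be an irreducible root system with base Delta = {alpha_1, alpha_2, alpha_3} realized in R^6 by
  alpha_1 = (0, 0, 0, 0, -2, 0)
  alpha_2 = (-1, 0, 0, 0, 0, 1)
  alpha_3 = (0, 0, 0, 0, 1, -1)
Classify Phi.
C3

Compute the Cartan integers a_ij = 2(alpha_i, alpha_j)/(alpha_j, alpha_j); the resulting 3x3 Cartan matrix is
[[2, 0, -2], [0, 2, -1], [-1, -1, 2]].
The roots have two lengths (squared-length ratio 2:1); the short ones are alpha_{2,3}. The associated Dynkin diagram is a chain of 3 nodes with a double edge at one end; the terminal node there is the unique long simple root (C_3), so the type is C_3 (the algebra sp(6)).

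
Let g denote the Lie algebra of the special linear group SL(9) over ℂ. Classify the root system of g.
A8

This is sl(9), which has dimension 9^2 - 1 = 80 and rank 9 - 1 = 8 (a Cartan subalgebra is the diagonal traceless matrices). In the classification of classical Lie algebras, the special linear algebra sl(n+1) has type A_n; here n = 8, so the Dynkin diagram is a chain of 8 nodes with single edges (A_8). Hence the type is A_8.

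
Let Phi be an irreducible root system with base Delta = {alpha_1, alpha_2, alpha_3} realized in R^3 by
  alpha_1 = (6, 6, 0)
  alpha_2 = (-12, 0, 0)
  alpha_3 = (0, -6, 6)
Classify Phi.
type C_3

Compute the Cartan integers a_ij = 2(alpha_i, alpha_j)/(alpha_j, alpha_j); the resulting 3x3 Cartan matrix is
[[2, -1, -1], [-2, 2, 0], [-1, 0, 2]].
The roots have two lengths (squared-length ratio 2:1); the short ones are alpha_{1,3}. The associated Dynkin diagram is a chain of 3 nodes with a double edge at one end; the terminal node there is the unique long simple root (C_3), so the type is C_3 (the algebra sp(6)).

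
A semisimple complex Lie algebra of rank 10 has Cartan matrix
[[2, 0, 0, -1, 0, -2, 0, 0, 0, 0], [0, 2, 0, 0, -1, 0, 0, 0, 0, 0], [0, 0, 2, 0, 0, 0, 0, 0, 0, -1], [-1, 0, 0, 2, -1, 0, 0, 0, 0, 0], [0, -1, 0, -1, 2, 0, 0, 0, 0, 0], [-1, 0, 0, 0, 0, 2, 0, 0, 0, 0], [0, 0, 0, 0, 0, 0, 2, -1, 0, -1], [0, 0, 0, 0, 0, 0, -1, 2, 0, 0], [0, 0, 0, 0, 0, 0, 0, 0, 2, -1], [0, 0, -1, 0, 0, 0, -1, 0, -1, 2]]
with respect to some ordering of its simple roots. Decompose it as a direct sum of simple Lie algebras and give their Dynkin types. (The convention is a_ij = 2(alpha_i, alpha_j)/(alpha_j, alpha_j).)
B_5 (so(11)) ⊕ D_5 (so(10))

The diagram associated to this matrix has two connected components: the simple roots {alpha_1, alpha_2, alpha_4, alpha_5, alpha_6} form a chain of 5 nodes with a double edge at one end; the terminal node there is the unique short simple root (B_5), and {alpha_3, alpha_7, alpha_8, alpha_9, alpha_10} form a chain of 3 nodes with a fork of two nodes at one end (D_5). A semisimple Lie algebra decomposes uniquely as the direct sum of simple ideals, one per connected component of its Dynkin diagram, so g ≅ B_5 ⊕ D_5 (dimension 55 + 45 = 100).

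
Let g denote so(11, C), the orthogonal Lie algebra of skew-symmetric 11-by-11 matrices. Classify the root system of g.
type B_5

This is so(11) with 11 odd, which has dimension 11(11-1)/2 = 55 and rank (11-1)/2 = 5. In the classification of classical Lie algebras, the orthogonal algebra so(2n+1) in an odd number of variables has type B_n; here n = 5, so the Dynkin diagram is a chain of 5 nodes with a double edge at one end; the terminal node there is the unique short simple root (B_5). Hence the type is B_5.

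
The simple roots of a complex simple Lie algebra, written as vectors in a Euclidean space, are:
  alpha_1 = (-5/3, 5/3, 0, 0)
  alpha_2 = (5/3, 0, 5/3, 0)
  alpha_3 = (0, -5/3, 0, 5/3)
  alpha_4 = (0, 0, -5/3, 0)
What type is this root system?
type B_4

Compute the Cartan integers a_ij = 2(alpha_i, alpha_j)/(alpha_j, alpha_j); the resulting 4x4 Cartan matrix is
[[2, -1, -1, 0], [-1, 2, 0, -2], [-1, 0, 2, 0], [0, -1, 0, 2]].
The roots have two lengths (squared-length ratio 2:1); the short ones are alpha_{4}. The associated Dynkin diagram is a chain of 4 nodes with a double edge at one end; the terminal node there is the unique short simple root (B_4), so the type is B_4 (the algebra so(9)).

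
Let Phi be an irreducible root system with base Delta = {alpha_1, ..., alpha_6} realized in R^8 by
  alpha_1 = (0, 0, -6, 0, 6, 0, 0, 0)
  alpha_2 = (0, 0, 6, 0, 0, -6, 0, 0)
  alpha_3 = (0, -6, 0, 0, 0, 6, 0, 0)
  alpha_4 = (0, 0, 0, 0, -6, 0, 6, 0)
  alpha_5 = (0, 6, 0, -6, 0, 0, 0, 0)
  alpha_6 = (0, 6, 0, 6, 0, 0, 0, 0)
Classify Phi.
D_6

Compute the Cartan integers a_ij = 2(alpha_i, alpha_j)/(alpha_j, alpha_j); the resulting 6x6 Cartan matrix is
[[2, -1, 0, -1, 0, 0], [-1, 2, -1, 0, 0, 0], [0, -1, 2, 0, -1, -1], [-1, 0, 0, 2, 0, 0], [0, 0, -1, 0, 2, 0], [0, 0, -1, 0, 0, 2]].
All simple roots have the same length, so the diagram is simply laced. The associated Dynkin diagram is a chain of 4 nodes with a fork of two nodes at one end (D_6), so the type is D_6 (the algebra so(12)).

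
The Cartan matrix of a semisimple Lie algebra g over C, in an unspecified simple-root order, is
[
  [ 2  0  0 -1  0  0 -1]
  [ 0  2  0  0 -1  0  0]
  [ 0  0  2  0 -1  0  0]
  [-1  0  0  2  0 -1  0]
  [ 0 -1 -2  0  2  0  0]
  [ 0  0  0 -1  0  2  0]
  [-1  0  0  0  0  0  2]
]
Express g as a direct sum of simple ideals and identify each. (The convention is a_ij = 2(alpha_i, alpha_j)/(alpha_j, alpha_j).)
The diagram associated to this matrix has two connected components: the simple roots {alpha_1, alpha_4, alpha_6, alpha_7} form a chain of 4 nodes with single edges (A_4), and {alpha_2, alpha_3, alpha_5} form a chain of 3 nodes with a double edge at one end; the terminal node there is the unique short simple root (B_3). A semisimple Lie algebra decomposes uniquely as the direct sum of simple ideals, one per connected component of its Dynkin diagram, so g ≅ A_4 ⊕ B_3 (dimension 24 + 21 = 45).

A_4 + B_3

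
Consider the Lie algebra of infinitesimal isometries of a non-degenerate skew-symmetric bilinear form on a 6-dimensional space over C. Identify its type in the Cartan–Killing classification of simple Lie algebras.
C3

This is sp(6), which has dimension 6(6+1)/2 = 21 and rank 6/2 = 3. In the classification of classical Lie algebras, the symplectic algebra sp(2n) has type C_n; here n = 3, so the Dynkin diagram is a chain of 3 nodes with a double edge at one end; the terminal node there is the unique long simple root (C_3). Hence the type is C_3.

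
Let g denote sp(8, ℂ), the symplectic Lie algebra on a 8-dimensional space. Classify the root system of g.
C4

This is sp(8), which has dimension 8(8+1)/2 = 36 and rank 8/2 = 4. In the classification of classical Lie algebras, the symplectic algebra sp(2n) has type C_n; here n = 4, so the Dynkin diagram is a chain of 4 nodes with a double edge at one end; the terminal node there is the unique long simple root (C_4). Hence the type is C_4.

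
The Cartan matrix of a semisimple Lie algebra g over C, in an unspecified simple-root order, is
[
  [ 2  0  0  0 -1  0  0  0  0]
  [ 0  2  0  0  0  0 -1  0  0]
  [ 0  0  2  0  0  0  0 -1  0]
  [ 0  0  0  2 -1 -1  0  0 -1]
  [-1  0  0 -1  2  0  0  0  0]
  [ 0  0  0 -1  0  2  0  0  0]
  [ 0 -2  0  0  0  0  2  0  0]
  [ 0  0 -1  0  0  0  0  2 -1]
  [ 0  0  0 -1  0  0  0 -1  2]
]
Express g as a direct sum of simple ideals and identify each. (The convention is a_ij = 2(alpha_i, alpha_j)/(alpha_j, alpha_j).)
type B_2 + type E_7

The diagram associated to this matrix has two connected components: the simple roots {alpha_2, alpha_7} form a chain of 2 nodes with a double edge at one end; the terminal node there is the unique short simple root (B_2), and {alpha_1, alpha_3, alpha_4, alpha_5, alpha_6, alpha_8, alpha_9} form a chain of 6 nodes with one extra node attached to the third node from one end (E_7). A semisimple Lie algebra decomposes uniquely as the direct sum of simple ideals, one per connected component of its Dynkin diagram, so g ≅ B_2 ⊕ E_7 (dimension 10 + 133 = 143).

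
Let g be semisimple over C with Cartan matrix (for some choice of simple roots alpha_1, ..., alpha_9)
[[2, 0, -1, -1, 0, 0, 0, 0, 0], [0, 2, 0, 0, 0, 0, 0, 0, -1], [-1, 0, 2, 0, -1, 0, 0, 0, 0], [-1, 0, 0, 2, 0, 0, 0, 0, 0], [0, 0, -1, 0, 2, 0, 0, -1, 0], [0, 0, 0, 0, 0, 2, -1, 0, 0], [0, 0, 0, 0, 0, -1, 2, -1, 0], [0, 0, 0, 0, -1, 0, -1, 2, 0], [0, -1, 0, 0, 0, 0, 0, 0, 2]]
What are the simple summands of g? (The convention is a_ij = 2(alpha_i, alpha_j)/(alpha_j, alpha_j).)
The diagram associated to this matrix has two connected components: the simple roots {alpha_2, alpha_9} form a chain of 2 nodes with single edges (A_2), and {alpha_1, alpha_3, alpha_4, alpha_5, alpha_6, alpha_7, alpha_8} form a chain of 7 nodes with single edges (A_7). A semisimple Lie algebra decomposes uniquely as the direct sum of simple ideals, one per connected component of its Dynkin diagram, so g ≅ A_2 ⊕ A_7 (dimension 8 + 63 = 71).

A_2 + A_7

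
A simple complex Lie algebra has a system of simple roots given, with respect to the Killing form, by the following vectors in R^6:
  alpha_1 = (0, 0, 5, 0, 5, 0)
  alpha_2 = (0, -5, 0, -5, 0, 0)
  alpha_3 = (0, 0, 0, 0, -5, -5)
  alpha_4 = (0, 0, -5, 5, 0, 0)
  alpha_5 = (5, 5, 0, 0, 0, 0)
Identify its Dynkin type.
A_5 (sl(6))

Compute the Cartan integers a_ij = 2(alpha_i, alpha_j)/(alpha_j, alpha_j); the resulting 5x5 Cartan matrix is
[[2, 0, -1, -1, 0], [0, 2, 0, -1, -1], [-1, 0, 2, 0, 0], [-1, -1, 0, 2, 0], [0, -1, 0, 0, 2]].
All simple roots have the same length, so the diagram is simply laced. The associated Dynkin diagram is a chain of 5 nodes with single edges (A_5), so the type is A_5 (the algebra sl(6)).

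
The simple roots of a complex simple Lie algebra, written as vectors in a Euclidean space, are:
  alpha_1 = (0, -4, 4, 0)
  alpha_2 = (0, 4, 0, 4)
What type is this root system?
Compute the Cartan integers a_ij = 2(alpha_i, alpha_j)/(alpha_j, alpha_j); the resulting 2x2 Cartan matrix is
[[2, -1], [-1, 2]].
All simple roots have the same length, so the diagram is simply laced. The associated Dynkin diagram is a chain of 2 nodes with single edges (A_2), so the type is A_2 (the algebra sl(3)).

type A_2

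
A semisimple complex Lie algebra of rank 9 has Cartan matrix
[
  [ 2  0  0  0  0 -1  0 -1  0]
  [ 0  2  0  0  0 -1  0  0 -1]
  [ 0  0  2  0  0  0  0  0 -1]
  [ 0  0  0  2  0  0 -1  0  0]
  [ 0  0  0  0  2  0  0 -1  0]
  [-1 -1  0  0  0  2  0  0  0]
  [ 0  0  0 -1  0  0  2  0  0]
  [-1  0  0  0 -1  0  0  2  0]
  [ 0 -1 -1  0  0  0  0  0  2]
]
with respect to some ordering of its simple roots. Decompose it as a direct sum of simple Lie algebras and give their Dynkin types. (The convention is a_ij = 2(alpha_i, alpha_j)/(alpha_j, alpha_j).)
The diagram associated to this matrix has two connected components: the simple roots {alpha_4, alpha_7} form a chain of 2 nodes with single edges (A_2), and {alpha_1, alpha_2, alpha_3, alpha_5, alpha_6, alpha_8, alpha_9} form a chain of 7 nodes with single edges (A_7). A semisimple Lie algebra decomposes uniquely as the direct sum of simple ideals, one per connected component of its Dynkin diagram, so g ≅ A_2 ⊕ A_7 (dimension 8 + 63 = 71).

A2 ⊕ A7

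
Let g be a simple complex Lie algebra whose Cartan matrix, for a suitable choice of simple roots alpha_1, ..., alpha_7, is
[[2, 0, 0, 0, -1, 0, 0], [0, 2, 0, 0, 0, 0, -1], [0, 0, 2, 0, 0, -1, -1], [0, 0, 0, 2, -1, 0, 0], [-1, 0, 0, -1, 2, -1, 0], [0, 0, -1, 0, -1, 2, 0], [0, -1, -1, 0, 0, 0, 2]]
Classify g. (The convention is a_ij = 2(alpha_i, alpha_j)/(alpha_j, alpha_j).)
The matrix has rank 7 with 2's on the diagonal. Reading the off-diagonal entries as Dynkin edges (a single edge where a_ij = a_ji = -1; a double or triple edge where a_ij * a_ji = 2 or 3), the diagram is a chain of 5 nodes with a fork of two nodes at one end (D_7). One simple-root ordering that puts it in standard form is (alpha_2, alpha_7, alpha_3, alpha_6, alpha_5, alpha_4, alpha_1). So the algebra is type D_7, i.e. so(14).

D_7 (so(14))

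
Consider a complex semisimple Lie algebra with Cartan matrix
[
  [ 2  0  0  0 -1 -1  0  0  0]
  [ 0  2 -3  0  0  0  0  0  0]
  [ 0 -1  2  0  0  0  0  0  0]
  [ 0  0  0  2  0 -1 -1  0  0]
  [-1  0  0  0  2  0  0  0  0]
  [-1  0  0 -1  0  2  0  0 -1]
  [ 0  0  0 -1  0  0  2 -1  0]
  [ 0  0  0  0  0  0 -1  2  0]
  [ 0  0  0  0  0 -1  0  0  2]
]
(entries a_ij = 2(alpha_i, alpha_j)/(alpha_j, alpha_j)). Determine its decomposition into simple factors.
The diagram associated to this matrix has two connected components: the simple roots {alpha_1, alpha_4, alpha_5, alpha_6, alpha_7, alpha_8, alpha_9} form a chain of 6 nodes with one extra node attached to the third node from one end (E_7), and {alpha_2, alpha_3} form two nodes joined by a triple edge (G_2). A semisimple Lie algebra decomposes uniquely as the direct sum of simple ideals, one per connected component of its Dynkin diagram, so g ≅ E_7 ⊕ G_2 (dimension 133 + 14 = 147).

E_7 ⊕ G_2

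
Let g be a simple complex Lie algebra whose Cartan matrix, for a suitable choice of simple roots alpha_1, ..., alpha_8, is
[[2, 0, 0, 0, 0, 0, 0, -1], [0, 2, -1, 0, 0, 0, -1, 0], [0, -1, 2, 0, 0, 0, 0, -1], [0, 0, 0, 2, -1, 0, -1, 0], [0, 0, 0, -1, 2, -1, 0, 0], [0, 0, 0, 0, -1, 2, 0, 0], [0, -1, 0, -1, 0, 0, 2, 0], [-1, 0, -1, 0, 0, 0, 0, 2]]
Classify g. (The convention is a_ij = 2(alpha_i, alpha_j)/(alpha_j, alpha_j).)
The matrix has rank 8 with 2's on the diagonal. Reading the off-diagonal entries as Dynkin edges (a single edge where a_ij = a_ji = -1; a double or triple edge where a_ij * a_ji = 2 or 3), the diagram is a chain of 8 nodes with single edges (A_8). One simple-root ordering that puts it in standard form is (alpha_6, alpha_5, alpha_4, alpha_7, alpha_2, alpha_3, alpha_8, alpha_1). So the algebra is type A_8, i.e. sl(9).

type A_8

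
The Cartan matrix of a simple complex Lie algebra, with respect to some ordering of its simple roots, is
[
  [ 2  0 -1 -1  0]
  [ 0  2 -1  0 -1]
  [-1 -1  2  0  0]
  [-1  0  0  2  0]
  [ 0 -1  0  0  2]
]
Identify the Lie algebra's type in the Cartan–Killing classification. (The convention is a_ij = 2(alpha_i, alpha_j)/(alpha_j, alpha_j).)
A_5

The matrix has rank 5 with 2's on the diagonal. Reading the off-diagonal entries as Dynkin edges (a single edge where a_ij = a_ji = -1; a double or triple edge where a_ij * a_ji = 2 or 3), the diagram is a chain of 5 nodes with single edges (A_5). One simple-root ordering that puts it in standard form is (alpha_5, alpha_2, alpha_3, alpha_1, alpha_4). So the algebra is type A_5, i.e. sl(6).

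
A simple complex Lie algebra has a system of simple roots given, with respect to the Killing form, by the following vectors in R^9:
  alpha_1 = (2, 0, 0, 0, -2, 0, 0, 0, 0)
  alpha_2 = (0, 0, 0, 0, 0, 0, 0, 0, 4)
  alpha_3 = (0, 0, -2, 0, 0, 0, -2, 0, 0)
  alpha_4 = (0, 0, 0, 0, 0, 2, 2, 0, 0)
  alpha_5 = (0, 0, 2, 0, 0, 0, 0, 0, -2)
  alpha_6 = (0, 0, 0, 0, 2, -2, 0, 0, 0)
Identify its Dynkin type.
C6

Compute the Cartan integers a_ij = 2(alpha_i, alpha_j)/(alpha_j, alpha_j); the resulting 6x6 Cartan matrix is
[[2, 0, 0, 0, 0, -1], [0, 2, 0, 0, -2, 0], [0, 0, 2, -1, -1, 0], [0, 0, -1, 2, 0, -1], [0, -1, -1, 0, 2, 0], [-1, 0, 0, -1, 0, 2]].
The roots have two lengths (squared-length ratio 2:1); the short ones are alpha_{1,3,4,5,6}. The associated Dynkin diagram is a chain of 6 nodes with a double edge at one end; the terminal node there is the unique long simple root (C_6), so the type is C_6 (the algebra sp(12)).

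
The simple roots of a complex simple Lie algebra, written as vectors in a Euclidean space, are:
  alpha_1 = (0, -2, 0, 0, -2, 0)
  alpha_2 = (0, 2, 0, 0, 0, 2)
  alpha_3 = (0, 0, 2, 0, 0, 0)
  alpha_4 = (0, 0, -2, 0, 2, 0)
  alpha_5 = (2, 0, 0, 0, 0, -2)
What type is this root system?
B5

Compute the Cartan integers a_ij = 2(alpha_i, alpha_j)/(alpha_j, alpha_j); the resulting 5x5 Cartan matrix is
[[2, -1, 0, -1, 0], [-1, 2, 0, 0, -1], [0, 0, 2, -1, 0], [-1, 0, -2, 2, 0], [0, -1, 0, 0, 2]].
The roots have two lengths (squared-length ratio 2:1); the short ones are alpha_{3}. The associated Dynkin diagram is a chain of 5 nodes with a double edge at one end; the terminal node there is the unique short simple root (B_5), so the type is B_5 (the algebra so(11)).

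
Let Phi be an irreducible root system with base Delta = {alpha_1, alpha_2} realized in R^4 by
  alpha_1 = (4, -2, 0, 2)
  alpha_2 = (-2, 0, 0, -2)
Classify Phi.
Compute the Cartan integers a_ij = 2(alpha_i, alpha_j)/(alpha_j, alpha_j); the resulting 2x2 Cartan matrix is
[[2, -3], [-1, 2]].
The roots have two lengths (squared-length ratio 3:1); the short ones are alpha_{2}. The associated Dynkin diagram is two nodes joined by a triple edge (G_2), so the type is G_2.

G_2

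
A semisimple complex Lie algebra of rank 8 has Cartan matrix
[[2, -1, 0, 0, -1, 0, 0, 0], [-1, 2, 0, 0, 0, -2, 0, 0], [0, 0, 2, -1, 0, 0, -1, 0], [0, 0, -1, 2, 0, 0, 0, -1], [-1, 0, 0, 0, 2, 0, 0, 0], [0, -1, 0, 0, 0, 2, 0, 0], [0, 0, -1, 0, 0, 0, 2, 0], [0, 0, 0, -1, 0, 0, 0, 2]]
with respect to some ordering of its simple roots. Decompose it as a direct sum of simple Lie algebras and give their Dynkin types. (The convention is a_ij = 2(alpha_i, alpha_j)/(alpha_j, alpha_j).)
A4 + B4

The diagram associated to this matrix has two connected components: the simple roots {alpha_3, alpha_4, alpha_7, alpha_8} form a chain of 4 nodes with single edges (A_4), and {alpha_1, alpha_2, alpha_5, alpha_6} form a chain of 4 nodes with a double edge at one end; the terminal node there is the unique short simple root (B_4). A semisimple Lie algebra decomposes uniquely as the direct sum of simple ideals, one per connected component of its Dynkin diagram, so g ≅ A_4 ⊕ B_4 (dimension 24 + 36 = 60).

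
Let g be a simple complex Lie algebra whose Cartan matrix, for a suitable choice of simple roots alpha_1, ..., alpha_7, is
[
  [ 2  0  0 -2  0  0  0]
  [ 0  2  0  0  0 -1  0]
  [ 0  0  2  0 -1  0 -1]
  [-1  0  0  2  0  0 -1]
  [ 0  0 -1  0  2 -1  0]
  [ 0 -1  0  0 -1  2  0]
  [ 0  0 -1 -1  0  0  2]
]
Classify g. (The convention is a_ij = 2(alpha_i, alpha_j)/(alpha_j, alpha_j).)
The matrix has rank 7 with 2's on the diagonal. Reading the off-diagonal entries as Dynkin edges (a single edge where a_ij = a_ji = -1; a double or triple edge where a_ij * a_ji = 2 or 3), the diagram is a chain of 7 nodes with a double edge at one end; the terminal node there is the unique long simple root (C_7). One simple-root ordering that puts it in standard form is (alpha_2, alpha_6, alpha_5, alpha_3, alpha_7, alpha_4, alpha_1). So the algebra is type C_7, i.e. sp(14).

C_7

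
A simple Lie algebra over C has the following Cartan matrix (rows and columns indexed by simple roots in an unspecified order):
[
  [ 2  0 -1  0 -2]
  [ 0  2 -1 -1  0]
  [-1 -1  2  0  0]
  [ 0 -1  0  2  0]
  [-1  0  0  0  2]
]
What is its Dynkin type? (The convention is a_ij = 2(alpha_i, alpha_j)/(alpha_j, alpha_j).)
The matrix has rank 5 with 2's on the diagonal. Reading the off-diagonal entries as Dynkin edges (a single edge where a_ij = a_ji = -1; a double or triple edge where a_ij * a_ji = 2 or 3), the diagram is a chain of 5 nodes with a double edge at one end; the terminal node there is the unique short simple root (B_5). One simple-root ordering that puts it in standard form is (alpha_4, alpha_2, alpha_3, alpha_1, alpha_5). So the algebra is type B_5, i.e. so(11).

B_5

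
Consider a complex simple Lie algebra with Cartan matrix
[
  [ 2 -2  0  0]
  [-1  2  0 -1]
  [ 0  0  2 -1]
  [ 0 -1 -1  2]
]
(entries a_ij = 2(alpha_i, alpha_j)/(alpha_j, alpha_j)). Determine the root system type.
The matrix has rank 4 with 2's on the diagonal. Reading the off-diagonal entries as Dynkin edges (a single edge where a_ij = a_ji = -1; a double or triple edge where a_ij * a_ji = 2 or 3), the diagram is a chain of 4 nodes with a double edge at one end; the terminal node there is the unique long simple root (C_4). One simple-root ordering that puts it in standard form is (alpha_3, alpha_4, alpha_2, alpha_1). So the algebra is type C_4, i.e. sp(8).

C_4 (sp(8))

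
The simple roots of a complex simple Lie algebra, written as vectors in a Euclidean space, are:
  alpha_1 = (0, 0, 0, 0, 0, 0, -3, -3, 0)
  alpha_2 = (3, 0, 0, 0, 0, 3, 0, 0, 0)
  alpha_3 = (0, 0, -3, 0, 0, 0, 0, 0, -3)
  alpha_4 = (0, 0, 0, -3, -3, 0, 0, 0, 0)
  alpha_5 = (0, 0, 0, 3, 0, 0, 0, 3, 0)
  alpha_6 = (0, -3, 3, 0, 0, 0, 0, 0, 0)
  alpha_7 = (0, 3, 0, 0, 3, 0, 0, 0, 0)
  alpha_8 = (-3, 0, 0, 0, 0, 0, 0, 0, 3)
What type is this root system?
A_8 (sl(9))

Compute the Cartan integers a_ij = 2(alpha_i, alpha_j)/(alpha_j, alpha_j); the resulting 8x8 Cartan matrix is
[[2, 0, 0, 0, -1, 0, 0, 0], [0, 2, 0, 0, 0, 0, 0, -1], [0, 0, 2, 0, 0, -1, 0, -1], [0, 0, 0, 2, -1, 0, -1, 0], [-1, 0, 0, -1, 2, 0, 0, 0], [0, 0, -1, 0, 0, 2, -1, 0], [0, 0, 0, -1, 0, -1, 2, 0], [0, -1, -1, 0, 0, 0, 0, 2]].
All simple roots have the same length, so the diagram is simply laced. The associated Dynkin diagram is a chain of 8 nodes with single edges (A_8), so the type is A_8 (the algebra sl(9)).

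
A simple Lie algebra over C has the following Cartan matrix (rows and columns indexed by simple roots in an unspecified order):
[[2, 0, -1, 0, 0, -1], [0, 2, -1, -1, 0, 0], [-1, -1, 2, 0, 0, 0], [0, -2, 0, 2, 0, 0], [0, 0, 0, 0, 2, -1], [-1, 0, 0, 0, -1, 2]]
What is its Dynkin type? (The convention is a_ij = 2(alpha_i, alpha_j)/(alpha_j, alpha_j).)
The matrix has rank 6 with 2's on the diagonal. Reading the off-diagonal entries as Dynkin edges (a single edge where a_ij = a_ji = -1; a double or triple edge where a_ij * a_ji = 2 or 3), the diagram is a chain of 6 nodes with a double edge at one end; the terminal node there is the unique long simple root (C_6). One simple-root ordering that puts it in standard form is (alpha_5, alpha_6, alpha_1, alpha_3, alpha_2, alpha_4). So the algebra is type C_6, i.e. sp(12).

type C_6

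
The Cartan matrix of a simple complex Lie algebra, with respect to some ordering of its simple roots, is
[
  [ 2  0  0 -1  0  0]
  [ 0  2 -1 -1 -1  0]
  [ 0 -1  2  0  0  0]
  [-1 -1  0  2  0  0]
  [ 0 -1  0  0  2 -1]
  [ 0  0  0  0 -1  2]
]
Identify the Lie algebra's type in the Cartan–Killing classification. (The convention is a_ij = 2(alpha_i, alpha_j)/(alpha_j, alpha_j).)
type E_6

The matrix has rank 6 with 2's on the diagonal. Reading the off-diagonal entries as Dynkin edges (a single edge where a_ij = a_ji = -1; a double or triple edge where a_ij * a_ji = 2 or 3), the diagram is a chain of 5 nodes with one extra node attached to the third node from one end (E_6). One simple-root ordering that puts it in standard form is (alpha_1, alpha_3, alpha_4, alpha_2, alpha_5, alpha_6). So the algebra is type E_6.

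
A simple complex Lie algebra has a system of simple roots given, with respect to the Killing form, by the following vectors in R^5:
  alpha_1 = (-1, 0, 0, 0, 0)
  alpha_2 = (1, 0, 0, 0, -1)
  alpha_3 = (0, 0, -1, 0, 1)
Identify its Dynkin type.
Compute the Cartan integers a_ij = 2(alpha_i, alpha_j)/(alpha_j, alpha_j); the resulting 3x3 Cartan matrix is
[[2, -1, 0], [-2, 2, -1], [0, -1, 2]].
The roots have two lengths (squared-length ratio 2:1); the short ones are alpha_{1}. The associated Dynkin diagram is a chain of 3 nodes with a double edge at one end; the terminal node there is the unique short simple root (B_3), so the type is B_3 (the algebra so(7)).

type B_3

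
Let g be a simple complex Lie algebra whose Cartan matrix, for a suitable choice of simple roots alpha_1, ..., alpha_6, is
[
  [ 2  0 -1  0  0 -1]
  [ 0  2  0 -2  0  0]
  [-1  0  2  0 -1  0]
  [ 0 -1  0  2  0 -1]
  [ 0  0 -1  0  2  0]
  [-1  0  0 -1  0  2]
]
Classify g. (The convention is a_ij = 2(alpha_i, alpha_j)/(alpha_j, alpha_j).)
The matrix has rank 6 with 2's on the diagonal. Reading the off-diagonal entries as Dynkin edges (a single edge where a_ij = a_ji = -1; a double or triple edge where a_ij * a_ji = 2 or 3), the diagram is a chain of 6 nodes with a double edge at one end; the terminal node there is the unique long simple root (C_6). One simple-root ordering that puts it in standard form is (alpha_5, alpha_3, alpha_1, alpha_6, alpha_4, alpha_2). So the algebra is type C_6, i.e. sp(12).

C6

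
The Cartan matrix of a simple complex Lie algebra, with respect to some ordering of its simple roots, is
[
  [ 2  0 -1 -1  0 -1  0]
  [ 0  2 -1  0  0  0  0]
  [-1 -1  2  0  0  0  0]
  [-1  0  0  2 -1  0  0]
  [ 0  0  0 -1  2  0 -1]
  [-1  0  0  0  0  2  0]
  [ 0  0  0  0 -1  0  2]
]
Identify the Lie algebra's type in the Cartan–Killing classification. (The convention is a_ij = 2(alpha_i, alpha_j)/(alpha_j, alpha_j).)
E7

The matrix has rank 7 with 2's on the diagonal. Reading the off-diagonal entries as Dynkin edges (a single edge where a_ij = a_ji = -1; a double or triple edge where a_ij * a_ji = 2 or 3), the diagram is a chain of 6 nodes with one extra node attached to the third node from one end (E_7). One simple-root ordering that puts it in standard form is (alpha_2, alpha_6, alpha_3, alpha_1, alpha_4, alpha_5, alpha_7). So the algebra is type E_7.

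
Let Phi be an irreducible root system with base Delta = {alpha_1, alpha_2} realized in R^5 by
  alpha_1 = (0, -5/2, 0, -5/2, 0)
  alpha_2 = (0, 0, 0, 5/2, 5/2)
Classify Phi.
type A_2

Compute the Cartan integers a_ij = 2(alpha_i, alpha_j)/(alpha_j, alpha_j); the resulting 2x2 Cartan matrix is
[[2, -1], [-1, 2]].
All simple roots have the same length, so the diagram is simply laced. The associated Dynkin diagram is a chain of 2 nodes with single edges (A_2), so the type is A_2 (the algebra sl(3)).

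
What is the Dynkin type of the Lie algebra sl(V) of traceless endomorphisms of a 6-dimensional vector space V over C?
This is sl(6), which has dimension 6^2 - 1 = 35 and rank 6 - 1 = 5 (a Cartan subalgebra is the diagonal traceless matrices). In the classification of classical Lie algebras, the special linear algebra sl(n+1) has type A_n; here n = 5, so the Dynkin diagram is a chain of 5 nodes with single edges (A_5). Hence the type is A_5.

A5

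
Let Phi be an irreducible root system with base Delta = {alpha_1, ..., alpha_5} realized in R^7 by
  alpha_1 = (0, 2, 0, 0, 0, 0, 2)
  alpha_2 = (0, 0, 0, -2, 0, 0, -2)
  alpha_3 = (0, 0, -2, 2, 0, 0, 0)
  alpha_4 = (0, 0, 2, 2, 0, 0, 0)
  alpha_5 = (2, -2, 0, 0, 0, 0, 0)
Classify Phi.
Compute the Cartan integers a_ij = 2(alpha_i, alpha_j)/(alpha_j, alpha_j); the resulting 5x5 Cartan matrix is
[[2, -1, 0, 0, -1], [-1, 2, -1, -1, 0], [0, -1, 2, 0, 0], [0, -1, 0, 2, 0], [-1, 0, 0, 0, 2]].
All simple roots have the same length, so the diagram is simply laced. The associated Dynkin diagram is a chain of 3 nodes with a fork of two nodes at one end (D_5), so the type is D_5 (the algebra so(10)).

type D_5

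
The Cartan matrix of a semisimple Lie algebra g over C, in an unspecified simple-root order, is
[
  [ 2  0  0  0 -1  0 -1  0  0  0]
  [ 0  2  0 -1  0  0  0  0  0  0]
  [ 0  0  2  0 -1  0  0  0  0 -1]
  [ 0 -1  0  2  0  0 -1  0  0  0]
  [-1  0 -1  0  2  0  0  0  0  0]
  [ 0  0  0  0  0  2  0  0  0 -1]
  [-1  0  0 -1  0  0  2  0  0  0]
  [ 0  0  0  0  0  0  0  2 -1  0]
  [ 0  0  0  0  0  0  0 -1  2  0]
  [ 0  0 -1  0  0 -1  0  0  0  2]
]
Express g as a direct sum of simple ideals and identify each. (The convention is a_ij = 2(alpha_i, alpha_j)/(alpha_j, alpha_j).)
The diagram associated to this matrix has two connected components: the simple roots {alpha_8, alpha_9} form a chain of 2 nodes with single edges (A_2), and {alpha_1, alpha_2, alpha_3, alpha_4, alpha_5, alpha_6, alpha_7, alpha_10} form a chain of 8 nodes with single edges (A_8). A semisimple Lie algebra decomposes uniquely as the direct sum of simple ideals, one per connected component of its Dynkin diagram, so g ≅ A_2 ⊕ A_8 (dimension 8 + 80 = 88).

A_2 + A_8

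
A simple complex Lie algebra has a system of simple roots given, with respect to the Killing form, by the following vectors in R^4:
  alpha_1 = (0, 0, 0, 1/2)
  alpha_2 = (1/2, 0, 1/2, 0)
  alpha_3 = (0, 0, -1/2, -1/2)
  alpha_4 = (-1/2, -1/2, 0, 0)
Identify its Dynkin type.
Compute the Cartan integers a_ij = 2(alpha_i, alpha_j)/(alpha_j, alpha_j); the resulting 4x4 Cartan matrix is
[[2, 0, -1, 0], [0, 2, -1, -1], [-2, -1, 2, 0], [0, -1, 0, 2]].
The roots have two lengths (squared-length ratio 2:1); the short ones are alpha_{1}. The associated Dynkin diagram is a chain of 4 nodes with a double edge at one end; the terminal node there is the unique short simple root (B_4), so the type is B_4 (the algebra so(9)).

B_4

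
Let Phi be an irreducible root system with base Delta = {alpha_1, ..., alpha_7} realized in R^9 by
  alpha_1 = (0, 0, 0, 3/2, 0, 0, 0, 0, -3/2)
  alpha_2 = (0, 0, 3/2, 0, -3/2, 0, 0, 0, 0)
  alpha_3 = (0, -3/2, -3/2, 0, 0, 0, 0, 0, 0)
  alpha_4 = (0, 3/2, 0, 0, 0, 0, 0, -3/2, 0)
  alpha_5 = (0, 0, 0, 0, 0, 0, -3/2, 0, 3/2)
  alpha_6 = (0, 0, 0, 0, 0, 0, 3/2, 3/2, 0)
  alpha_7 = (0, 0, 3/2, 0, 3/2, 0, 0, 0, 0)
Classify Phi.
Compute the Cartan integers a_ij = 2(alpha_i, alpha_j)/(alpha_j, alpha_j); the resulting 7x7 Cartan matrix is
[[2, 0, 0, 0, -1, 0, 0], [0, 2, -1, 0, 0, 0, 0], [0, -1, 2, -1, 0, 0, -1], [0, 0, -1, 2, 0, -1, 0], [-1, 0, 0, 0, 2, -1, 0], [0, 0, 0, -1, -1, 2, 0], [0, 0, -1, 0, 0, 0, 2]].
All simple roots have the same length, so the diagram is simply laced. The associated Dynkin diagram is a chain of 5 nodes with a fork of two nodes at one end (D_7), so the type is D_7 (the algebra so(14)).

D_7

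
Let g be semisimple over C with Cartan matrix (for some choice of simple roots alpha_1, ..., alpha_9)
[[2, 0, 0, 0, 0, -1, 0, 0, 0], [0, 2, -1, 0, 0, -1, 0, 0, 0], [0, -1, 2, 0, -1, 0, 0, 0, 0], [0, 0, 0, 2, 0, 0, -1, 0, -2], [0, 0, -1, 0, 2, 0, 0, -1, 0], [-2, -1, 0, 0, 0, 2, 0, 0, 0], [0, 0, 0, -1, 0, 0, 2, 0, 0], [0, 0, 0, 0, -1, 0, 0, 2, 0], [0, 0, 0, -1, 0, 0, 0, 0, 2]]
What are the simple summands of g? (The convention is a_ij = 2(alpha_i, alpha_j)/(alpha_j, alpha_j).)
The diagram associated to this matrix has two connected components: the simple roots {alpha_4, alpha_7, alpha_9} form a chain of 3 nodes with a double edge at one end; the terminal node there is the unique short simple root (B_3), and {alpha_1, alpha_2, alpha_3, alpha_5, alpha_6, alpha_8} form a chain of 6 nodes with a double edge at one end; the terminal node there is the unique short simple root (B_6). A semisimple Lie algebra decomposes uniquely as the direct sum of simple ideals, one per connected component of its Dynkin diagram, so g ≅ B_3 ⊕ B_6 (dimension 21 + 78 = 99).

B_3 (so(7)) + B_6 (so(13))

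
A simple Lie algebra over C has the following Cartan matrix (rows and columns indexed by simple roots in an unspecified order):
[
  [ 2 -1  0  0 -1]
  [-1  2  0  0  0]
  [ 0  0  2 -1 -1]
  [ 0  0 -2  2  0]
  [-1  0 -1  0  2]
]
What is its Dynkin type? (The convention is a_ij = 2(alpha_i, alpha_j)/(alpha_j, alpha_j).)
The matrix has rank 5 with 2's on the diagonal. Reading the off-diagonal entries as Dynkin edges (a single edge where a_ij = a_ji = -1; a double or triple edge where a_ij * a_ji = 2 or 3), the diagram is a chain of 5 nodes with a double edge at one end; the terminal node there is the unique long simple root (C_5). One simple-root ordering that puts it in standard form is (alpha_2, alpha_1, alpha_5, alpha_3, alpha_4). So the algebra is type C_5, i.e. sp(10).

C5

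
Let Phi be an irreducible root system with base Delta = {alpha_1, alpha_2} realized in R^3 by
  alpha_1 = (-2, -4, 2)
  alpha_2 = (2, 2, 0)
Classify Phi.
type G_2

Compute the Cartan integers a_ij = 2(alpha_i, alpha_j)/(alpha_j, alpha_j); the resulting 2x2 Cartan matrix is
[[2, -3], [-1, 2]].
The roots have two lengths (squared-length ratio 3:1); the short ones are alpha_{2}. The associated Dynkin diagram is two nodes joined by a triple edge (G_2), so the type is G_2.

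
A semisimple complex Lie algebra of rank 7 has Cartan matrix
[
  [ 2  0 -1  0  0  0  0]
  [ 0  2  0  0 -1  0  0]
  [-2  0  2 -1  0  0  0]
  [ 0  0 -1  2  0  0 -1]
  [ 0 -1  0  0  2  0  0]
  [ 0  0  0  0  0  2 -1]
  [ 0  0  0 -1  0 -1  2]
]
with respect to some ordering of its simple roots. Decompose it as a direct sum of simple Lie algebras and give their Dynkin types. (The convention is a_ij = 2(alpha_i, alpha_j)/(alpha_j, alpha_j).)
A_2 (sl(3)) + B_5 (so(11))

The diagram associated to this matrix has two connected components: the simple roots {alpha_2, alpha_5} form a chain of 2 nodes with single edges (A_2), and {alpha_1, alpha_3, alpha_4, alpha_6, alpha_7} form a chain of 5 nodes with a double edge at one end; the terminal node there is the unique short simple root (B_5). A semisimple Lie algebra decomposes uniquely as the direct sum of simple ideals, one per connected component of its Dynkin diagram, so g ≅ A_2 ⊕ B_5 (dimension 8 + 55 = 63).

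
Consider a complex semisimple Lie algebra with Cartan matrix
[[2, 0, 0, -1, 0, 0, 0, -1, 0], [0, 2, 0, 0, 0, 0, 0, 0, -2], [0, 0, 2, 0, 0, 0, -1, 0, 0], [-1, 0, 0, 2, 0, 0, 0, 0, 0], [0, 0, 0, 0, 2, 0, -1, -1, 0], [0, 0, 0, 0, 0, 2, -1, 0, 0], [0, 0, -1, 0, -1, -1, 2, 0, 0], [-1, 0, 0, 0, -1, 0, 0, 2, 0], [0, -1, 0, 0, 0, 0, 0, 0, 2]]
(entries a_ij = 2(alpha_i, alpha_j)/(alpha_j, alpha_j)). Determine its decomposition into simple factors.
B_2 + D_7

The diagram associated to this matrix has two connected components: the simple roots {alpha_2, alpha_9} form a chain of 2 nodes with a double edge at one end; the terminal node there is the unique short simple root (B_2), and {alpha_1, alpha_3, alpha_4, alpha_5, alpha_6, alpha_7, alpha_8} form a chain of 5 nodes with a fork of two nodes at one end (D_7). A semisimple Lie algebra decomposes uniquely as the direct sum of simple ideals, one per connected component of its Dynkin diagram, so g ≅ B_2 ⊕ D_7 (dimension 10 + 91 = 101).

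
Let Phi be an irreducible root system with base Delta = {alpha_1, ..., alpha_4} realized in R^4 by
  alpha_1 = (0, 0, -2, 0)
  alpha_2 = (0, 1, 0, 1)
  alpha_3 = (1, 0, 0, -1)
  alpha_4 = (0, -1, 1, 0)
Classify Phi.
C_4

Compute the Cartan integers a_ij = 2(alpha_i, alpha_j)/(alpha_j, alpha_j); the resulting 4x4 Cartan matrix is
[[2, 0, 0, -2], [0, 2, -1, -1], [0, -1, 2, 0], [-1, -1, 0, 2]].
The roots have two lengths (squared-length ratio 2:1); the short ones are alpha_{2,3,4}. The associated Dynkin diagram is a chain of 4 nodes with a double edge at one end; the terminal node there is the unique long simple root (C_4), so the type is C_4 (the algebra sp(8)).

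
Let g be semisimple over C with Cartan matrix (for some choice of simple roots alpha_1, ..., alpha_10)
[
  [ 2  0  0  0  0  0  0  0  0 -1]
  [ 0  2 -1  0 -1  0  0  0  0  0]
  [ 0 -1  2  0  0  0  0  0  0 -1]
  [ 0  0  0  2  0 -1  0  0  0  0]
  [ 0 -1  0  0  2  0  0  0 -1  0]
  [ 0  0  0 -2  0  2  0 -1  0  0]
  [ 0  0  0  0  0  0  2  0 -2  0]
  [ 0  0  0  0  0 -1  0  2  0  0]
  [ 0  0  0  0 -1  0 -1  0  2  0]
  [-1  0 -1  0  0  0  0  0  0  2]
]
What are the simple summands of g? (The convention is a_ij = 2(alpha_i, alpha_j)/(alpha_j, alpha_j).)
B_3 ⊕ C_7

The diagram associated to this matrix has two connected components: the simple roots {alpha_4, alpha_6, alpha_8} form a chain of 3 nodes with a double edge at one end; the terminal node there is the unique short simple root (B_3), and {alpha_1, alpha_2, alpha_3, alpha_5, alpha_7, alpha_9, alpha_10} form a chain of 7 nodes with a double edge at one end; the terminal node there is the unique long simple root (C_7). A semisimple Lie algebra decomposes uniquely as the direct sum of simple ideals, one per connected component of its Dynkin diagram, so g ≅ B_3 ⊕ C_7 (dimension 21 + 105 = 126).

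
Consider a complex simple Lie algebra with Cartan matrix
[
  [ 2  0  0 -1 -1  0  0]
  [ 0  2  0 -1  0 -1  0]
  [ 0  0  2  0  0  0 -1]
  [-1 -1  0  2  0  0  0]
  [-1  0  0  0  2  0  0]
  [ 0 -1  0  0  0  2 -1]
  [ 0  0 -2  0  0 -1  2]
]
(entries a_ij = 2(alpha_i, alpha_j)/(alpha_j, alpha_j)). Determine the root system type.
The matrix has rank 7 with 2's on the diagonal. Reading the off-diagonal entries as Dynkin edges (a single edge where a_ij = a_ji = -1; a double or triple edge where a_ij * a_ji = 2 or 3), the diagram is a chain of 7 nodes with a double edge at one end; the terminal node there is the unique short simple root (B_7). One simple-root ordering that puts it in standard form is (alpha_5, alpha_1, alpha_4, alpha_2, alpha_6, alpha_7, alpha_3). So the algebra is type B_7, i.e. so(15).

B_7 (so(15))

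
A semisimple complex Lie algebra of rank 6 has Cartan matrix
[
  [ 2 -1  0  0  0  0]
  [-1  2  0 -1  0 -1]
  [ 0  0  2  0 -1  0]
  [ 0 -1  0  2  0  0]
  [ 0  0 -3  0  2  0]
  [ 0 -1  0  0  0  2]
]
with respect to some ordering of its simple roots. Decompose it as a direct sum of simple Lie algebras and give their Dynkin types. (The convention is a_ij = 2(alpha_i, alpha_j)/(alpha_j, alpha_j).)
D4 ⊕ G2

The diagram associated to this matrix has two connected components: the simple roots {alpha_1, alpha_2, alpha_4, alpha_6} form a chain of 2 nodes with a fork of two nodes at one end (D_4), and {alpha_3, alpha_5} form two nodes joined by a triple edge (G_2). A semisimple Lie algebra decomposes uniquely as the direct sum of simple ideals, one per connected component of its Dynkin diagram, so g ≅ D_4 ⊕ G_2 (dimension 28 + 14 = 42).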